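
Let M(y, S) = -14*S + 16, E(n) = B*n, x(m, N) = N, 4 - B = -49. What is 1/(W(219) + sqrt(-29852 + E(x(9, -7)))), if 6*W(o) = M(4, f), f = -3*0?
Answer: 24/272071 - 9*I*sqrt(30223)/272071 ≈ 8.8212e-5 - 0.0057508*I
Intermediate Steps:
B = 53 (B = 4 - 1*(-49) = 4 + 49 = 53)
f = 0
E(n) = 53*n
M(y, S) = 16 - 14*S
W(o) = 8/3 (W(o) = (16 - 14*0)/6 = (16 + 0)/6 = (1/6)*16 = 8/3)
1/(W(219) + sqrt(-29852 + E(x(9, -7)))) = 1/(8/3 + sqrt(-29852 + 53*(-7))) = 1/(8/3 + sqrt(-29852 - 371)) = 1/(8/3 + sqrt(-30223)) = 1/(8/3 + I*sqrt(30223))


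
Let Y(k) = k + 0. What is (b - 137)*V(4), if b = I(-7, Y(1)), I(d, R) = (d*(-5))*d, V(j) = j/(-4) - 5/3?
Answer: 3056/3 ≈ 1018.7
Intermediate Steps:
V(j) = -5/3 - j/4 (V(j) = j*(-1/4) - 5*1/3 = -j/4 - 5/3 = -5/3 - j/4)
Y(k) = k
I(d, R) = -5*d**2 (I(d, R) = (-5*d)*d = -5*d**2)
b = -245 (b = -5*(-7)**2 = -5*49 = -245)
(b - 137)*V(4) = (-245 - 137)*(-5/3 - 1/4*4) = -382*(-5/3 - 1) = -382*(-8/3) = 3056/3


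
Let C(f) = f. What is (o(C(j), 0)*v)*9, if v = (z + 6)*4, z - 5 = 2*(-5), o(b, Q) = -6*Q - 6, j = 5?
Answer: -216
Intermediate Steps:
o(b, Q) = -6 - 6*Q
z = -5 (z = 5 + 2*(-5) = 5 - 10 = -5)
v = 4 (v = (-5 + 6)*4 = 1*4 = 4)
(o(C(j), 0)*v)*9 = ((-6 - 6*0)*4)*9 = ((-6 + 0)*4)*9 = -6*4*9 = -24*9 = -216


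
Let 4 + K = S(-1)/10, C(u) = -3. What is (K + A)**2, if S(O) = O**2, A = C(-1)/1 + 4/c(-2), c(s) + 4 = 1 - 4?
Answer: 273529/4900 ≈ 55.822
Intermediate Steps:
c(s) = -7 (c(s) = -4 + (1 - 4) = -4 - 3 = -7)
A = -25/7 (A = -3/1 + 4/(-7) = -3*1 + 4*(-1/7) = -3 - 4/7 = -25/7 ≈ -3.5714)
K = -39/10 (K = -4 + (-1)**2/10 = -4 + 1*(1/10) = -4 + 1/10 = -39/10 ≈ -3.9000)
(K + A)**2 = (-39/10 - 25/7)**2 = (-523/70)**2 = 273529/4900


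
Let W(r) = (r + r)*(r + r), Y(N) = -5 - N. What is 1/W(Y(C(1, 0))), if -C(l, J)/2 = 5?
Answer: 1/100 ≈ 0.010000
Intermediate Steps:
C(l, J) = -10 (C(l, J) = -2*5 = -10)
W(r) = 4*r² (W(r) = (2*r)*(2*r) = 4*r²)
1/W(Y(C(1, 0))) = 1/(4*(-5 - 1*(-10))²) = 1/(4*(-5 + 10)²) = 1/(4*5²) = 1/(4*25) = 1/100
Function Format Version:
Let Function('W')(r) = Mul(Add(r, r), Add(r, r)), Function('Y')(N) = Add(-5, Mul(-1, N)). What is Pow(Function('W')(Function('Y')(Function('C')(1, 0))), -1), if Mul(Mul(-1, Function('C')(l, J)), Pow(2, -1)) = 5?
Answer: Rational(1, 100) ≈ 0.010000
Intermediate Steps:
Function('C')(l, J) = -10 (Function('C')(l, J) = Mul(-2, 5) = -10)
Function('W')(r) = Mul(4, Pow(r, 2)) (Function('W')(r) = Mul(Mul(2, r), Mul(2, r)) = Mul(4, Pow(r, 2)))
Pow(Function('W')(Function('Y')(Function('C')(1, 0))), -1) = Pow(Mul(4, Pow(Add(-5, Mul(-1, -10)), 2)), -1) = Pow(Mul(4, Pow(Add(-5, 10), 2)), -1) = Pow(Mul(4, Pow(5, 2)), -1) = Pow(Mul(4, 25), -1) = Pow(100, -1) = Rational(1, 100)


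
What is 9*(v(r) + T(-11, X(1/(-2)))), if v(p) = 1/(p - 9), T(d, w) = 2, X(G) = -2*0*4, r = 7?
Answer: 27/2 ≈ 13.500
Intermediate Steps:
X(G) = 0 (X(G) = 0*4 = 0)
v(p) = 1/(-9 + p)
9*(v(r) + T(-11, X(1/(-2)))) = 9*(1/(-9 + 7) + 2) = 9*(1/(-2) + 2) = 9*(-½ + 2) = 9*(3/2) = 27/2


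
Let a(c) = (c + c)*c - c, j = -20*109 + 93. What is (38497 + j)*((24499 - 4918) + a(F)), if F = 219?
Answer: 4197490440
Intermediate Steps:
j = -2087 (j = -2180 + 93 = -2087)
a(c) = -c + 2*c² (a(c) = (2*c)*c - c = 2*c² - c = -c + 2*c²)
(38497 + j)*((24499 - 4918) + a(F)) = (38497 - 2087)*((24499 - 4918) + 219*(-1 + 2*219)) = 36410*(19581 + 219*(-1 + 438)) = 36410*(19581 + 219*437) = 36410*(19581 + 95703) = 36410*115284 = 4197490440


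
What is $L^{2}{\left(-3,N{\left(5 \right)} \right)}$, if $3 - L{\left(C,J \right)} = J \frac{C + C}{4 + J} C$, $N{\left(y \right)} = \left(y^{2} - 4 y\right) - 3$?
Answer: $9$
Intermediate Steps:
$N{\left(y \right)} = -3 + y^{2} - 4 y$
$L{\left(C,J \right)} = 3 - \frac{2 J C^{2}}{4 + J}$ ($L{\left(C,J \right)} = 3 - J \frac{C + C}{4 + J} C = 3 - J \frac{2 C}{4 + J} C = 3 - \frac{2 C J}{4 + J} C = 3 - \frac{2 J C^{2}}{4 + J}$)
$L^{2}{\left(-3,N{\left(5 \right)} \right)} = \left(\frac{12 + 3 \left(-3 + 5^{2} - 20\right) - 2 \left(-3 + 5^{2} - 20\right) \left(-3\right)^{2}}{4 - \left(23 - 25\right)}\right)^{2} = \left(\frac{12 + 3 \left(-3 + 25 - 20\right) - 2 \left(-3 + 25 - 20\right) 9}{4 - -2}\right)^{2} = \left(\frac{12 + 3 \cdot 2 - 4 \cdot 9}{4 + 2}\right)^{2} = \left(\frac{12 + 6 - 36}{6}\right)^{2} = \left(\frac{1}{6} \left(-18\right)\right)^{2} = \left(-3\right)^{2} = 9$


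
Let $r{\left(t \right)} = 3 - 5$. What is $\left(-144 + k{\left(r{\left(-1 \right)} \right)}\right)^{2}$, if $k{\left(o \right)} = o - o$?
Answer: $20736$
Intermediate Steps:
$r{\left(t \right)} = -2$ ($r{\left(t \right)} = 3 - 5 = -2$)
$k{\left(o \right)} = 0$
$\left(-144 + k{\left(r{\left(-1 \right)} \right)}\right)^{2} = \left(-144 + 0\right)^{2} = \left(-144\right)^{2} = 20736$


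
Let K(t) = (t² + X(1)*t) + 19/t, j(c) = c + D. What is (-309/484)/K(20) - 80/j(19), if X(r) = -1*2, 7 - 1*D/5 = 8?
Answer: -34950775/6114493 ≈ -5.7161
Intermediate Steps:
D = -5 (D = 35 - 5*8 = 35 - 40 = -5)
X(r) = -2
j(c) = -5 + c (j(c) = c - 5 = -5 + c)
K(t) = t² - 2*t + 19/t (K(t) = (t² - 2*t) + 19/t = t² - 2*t + 19/t)
(-309/484)/K(20) - 80/j(19) = (-309/484)/(((19 + 20²*(-2 + 20))/20)) - 80/(-5 + 19) = (-309*1/484)/(((19 + 400*18)/20)) - 80/14 = -309*20/(19 + 7200)/484 - 80*1/14 = -309/(484*((1/20)*7219)) - 40/7 = -309/(484*7219/20) - 40/7 = -309/484*20/7219 - 40/7 = -1545/873499 - 40/7 = -34950775/6114493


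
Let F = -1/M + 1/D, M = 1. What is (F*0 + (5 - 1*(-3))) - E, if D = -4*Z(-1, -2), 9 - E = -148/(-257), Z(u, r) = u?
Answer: -109/257 ≈ -0.42412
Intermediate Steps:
E = 2165/257 (E = 9 - (-148)/(-257) = 9 - (-148)*(-1)/257 = 9 - 1*148/257 = 9 - 148/257 = 2165/257 ≈ 8.4241)
D = 4 (D = -4*(-1) = 4)
F = -3/4 (F = -1/1 + 1/4 = -1*1 + 1*(1/4) = -1 + 1/4 = -3/4 ≈ -0.75000)
(F*0 + (5 - 1*(-3))) - E = (-3/4*0 + (5 - 1*(-3))) - 1*2165/257 = (0 + (5 + 3)) - 2165/257 = (0 + 8) - 2165/257 = 8 - 2165/257 = -109/257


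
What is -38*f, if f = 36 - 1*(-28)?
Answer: -2432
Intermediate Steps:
f = 64 (f = 36 + 28 = 64)
-38*f = -38*64 = -2432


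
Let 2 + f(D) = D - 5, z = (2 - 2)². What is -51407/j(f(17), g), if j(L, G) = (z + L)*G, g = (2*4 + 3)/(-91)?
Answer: 4678037/110 ≈ 42528.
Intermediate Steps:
z = 0 (z = 0² = 0)
f(D) = -7 + D (f(D) = -2 + (D - 5) = -2 + (-5 + D) = -7 + D)
g = -11/91 (g = (8 + 3)*(-1/91) = 11*(-1/91) = -11/91 ≈ -0.12088)
j(L, G) = G*L (j(L, G) = (0 + L)*G = L*G = G*L)
-51407/j(f(17), g) = -51407*(-91/(11*(-7 + 17))) = -51407/((-11/91*10)) = -51407/(-110/91) = -51407*(-91/110) = 4678037/110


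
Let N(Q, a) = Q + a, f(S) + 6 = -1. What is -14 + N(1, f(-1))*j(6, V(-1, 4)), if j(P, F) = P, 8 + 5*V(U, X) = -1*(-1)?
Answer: -50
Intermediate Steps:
f(S) = -7 (f(S) = -6 - 1 = -7)
V(U, X) = -7/5 (V(U, X) = -8/5 + (-1*(-1))/5 = -8/5 + (⅕)*1 = -8/5 + ⅕ = -7/5)
-14 + N(1, f(-1))*j(6, V(-1, 4)) = -14 + (1 - 7)*6 = -14 - 6*6 = -14 - 36 = -50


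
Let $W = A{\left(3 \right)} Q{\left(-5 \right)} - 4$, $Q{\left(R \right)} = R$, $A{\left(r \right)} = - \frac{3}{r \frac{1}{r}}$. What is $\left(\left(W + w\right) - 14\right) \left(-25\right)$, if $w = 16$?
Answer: $-325$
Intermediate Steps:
$A{\left(r \right)} = -3$ ($A{\left(r \right)} = - \frac{3}{1} = \left(-3\right) 1 = -3$)
$W = 11$ ($W = \left(-3\right) \left(-5\right) - 4 = 15 - 4 = 11$)
$\left(\left(W + w\right) - 14\right) \left(-25\right) = \left(\left(11 + 16\right) - 14\right) \left(-25\right) = \left(27 - 14\right) \left(-25\right) = 13 \left(-25\right) = -325$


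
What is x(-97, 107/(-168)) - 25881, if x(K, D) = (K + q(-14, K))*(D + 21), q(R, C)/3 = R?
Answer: -4823527/168 ≈ -28711.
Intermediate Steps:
q(R, C) = 3*R
x(K, D) = (-42 + K)*(21 + D) (x(K, D) = (K + 3*(-14))*(D + 21) = (K - 42)*(21 + D) = (-42 + K)*(21 + D))
x(-97, 107/(-168)) - 25881 = (-882 - 4494/(-168) + 21*(-97) + (107/(-168))*(-97)) - 25881 = (-882 - 4494*(-1)/168 - 2037 + (107*(-1/168))*(-97)) - 25881 = (-882 - 42*(-107/168) - 2037 - 107/168*(-97)) - 25881 = (-882 + 107/4 - 2037 + 10379/168) - 25881 = -475519/168 - 25881 = -4823527/168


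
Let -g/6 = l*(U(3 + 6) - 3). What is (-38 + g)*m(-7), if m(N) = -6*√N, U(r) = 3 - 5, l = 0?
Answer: 228*I*√7 ≈ 603.23*I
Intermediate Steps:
U(r) = -2
g = 0 (g = -0*(-2 - 3) = -0*(-5) = -6*0 = 0)
(-38 + g)*m(-7) = (-38 + 0)*(-6*I*√7) = -(-228)*I*√7 = 228*I*√7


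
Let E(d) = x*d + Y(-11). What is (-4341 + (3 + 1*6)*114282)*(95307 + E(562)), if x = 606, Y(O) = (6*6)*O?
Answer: 446020382151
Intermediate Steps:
Y(O) = 36*O
E(d) = -396 + 606*d (E(d) = 606*d + 36*(-11) = 606*d - 396 = -396 + 606*d)
(-4341 + (3 + 1*6)*114282)*(95307 + E(562)) = (-4341 + (3 + 1*6)*114282)*(95307 + (-396 + 606*562)) = (-4341 + (3 + 6)*114282)*(95307 + (-396 + 340572)) = (-4341 + 9*114282)*(95307 + 340176) = (-4341 + 1028538)*435483 = 1024197*435483 = 446020382151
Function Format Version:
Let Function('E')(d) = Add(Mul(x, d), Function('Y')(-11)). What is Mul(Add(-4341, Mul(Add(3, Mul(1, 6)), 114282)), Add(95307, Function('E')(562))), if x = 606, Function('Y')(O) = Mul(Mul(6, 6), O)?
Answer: 446020382151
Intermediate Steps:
Function('Y')(O) = Mul(36, O)
Function('E')(d) = Add(-396, Mul(606, d)) (Function('E')(d) = Add(Mul(606, d), Mul(36, -11)) = Add(Mul(606, d), -396) = Add(-396, Mul(606, d)))
Mul(Add(-4341, Mul(Add(3, Mul(1, 6)), 114282)), Add(95307, Function('E')(562))) = Mul(Add(-4341, Mul(Add(3, Mul(1, 6)), 114282)), Add(95307, Add(-396, Mul(606, 562)))) = Mul(Add(-4341, Mul(Add(3, 6), 114282)), Add(95307, Add(-396, 340572))) = Mul(Add(-4341, Mul(9, 114282)), Add(95307, 340176)) = Mul(Add(-4341, 1028538), 435483) = Mul(1024197, 435483) = 446020382151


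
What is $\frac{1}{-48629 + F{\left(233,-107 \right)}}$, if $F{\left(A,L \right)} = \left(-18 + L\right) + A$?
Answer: $- \frac{1}{48521} \approx -2.061 \cdot 10^{-5}$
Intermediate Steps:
$F{\left(A,L \right)} = -18 + A + L$
$\frac{1}{-48629 + F{\left(233,-107 \right)}} = \frac{1}{-48629 - -108} = \frac{1}{-48629 + 108} = \frac{1}{-48521} = - \frac{1}{48521}$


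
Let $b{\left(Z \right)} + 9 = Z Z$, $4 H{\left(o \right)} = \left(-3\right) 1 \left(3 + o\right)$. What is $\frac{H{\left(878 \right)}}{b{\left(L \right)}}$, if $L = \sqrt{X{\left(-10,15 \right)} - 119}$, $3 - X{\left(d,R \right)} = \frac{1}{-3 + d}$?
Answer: $\frac{34359}{6496} \approx 5.2893$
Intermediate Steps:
$X{\left(d,R \right)} = 3 - \frac{1}{-3 + d}$
$H{\left(o \right)} = - \frac{9}{4} - \frac{3 o}{4}$ ($H{\left(o \right)} = \frac{\left(-3\right) 1 \left(3 + o\right)}{4} = \frac{\left(-3\right) \left(3 + o\right)}{4} = \frac{-9 - 3 o}{4} = - \frac{9}{4} - \frac{3 o}{4}$)
$L = \frac{i \sqrt{19591}}{13}$ ($L = \sqrt{\frac{-10 + 3 \left(-10\right)}{-3 - 10} - 119} = \sqrt{\frac{-10 - 30}{-13} - 119} = \sqrt{\left(- \frac{1}{13}\right) \left(-40\right) - 119} = \sqrt{\frac{40}{13} - 119} = \sqrt{- \frac{1507}{13}} = \frac{i \sqrt{19591}}{13} \approx 10.767 i$)
$b{\left(Z \right)} = -9 + Z^{2}$ ($b{\left(Z \right)} = -9 + Z Z = -9 + Z^{2}$)
$\frac{H{\left(878 \right)}}{b{\left(L \right)}} = \frac{- \frac{9}{4} - \frac{1317}{2}}{-9 + \left(\frac{i \sqrt{19591}}{13}\right)^{2}} = \frac{- \frac{9}{4} - \frac{1317}{2}}{-9 - \frac{1507}{13}} = - \frac{2643}{4 \left(- \frac{1624}{13}\right)} = \left(- \frac{2643}{4}\right) \left(- \frac{13}{1624}\right) = \frac{34359}{6496}$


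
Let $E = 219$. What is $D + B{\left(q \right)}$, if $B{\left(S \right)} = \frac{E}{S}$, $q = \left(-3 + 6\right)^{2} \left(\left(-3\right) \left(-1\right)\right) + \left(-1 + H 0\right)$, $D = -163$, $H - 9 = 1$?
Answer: $- \frac{4019}{26} \approx -154.58$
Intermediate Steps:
$H = 10$ ($H = 9 + 1 = 10$)
$q = 26$ ($q = \left(-3 + 6\right)^{2} \left(\left(-3\right) \left(-1\right)\right) + \left(-1 + 10 \cdot 0\right) = 3^{2} \cdot 3 + \left(-1 + 0\right) = 9 \cdot 3 - 1 = 27 - 1 = 26$)
$B{\left(S \right)} = \frac{219}{S}$
$D + B{\left(q \right)} = -163 + \frac{219}{26} = - \frac{4019}{26}$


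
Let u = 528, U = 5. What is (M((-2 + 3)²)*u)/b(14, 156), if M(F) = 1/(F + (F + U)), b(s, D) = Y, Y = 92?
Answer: 132/161 ≈ 0.81988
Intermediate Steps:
b(s, D) = 92
M(F) = 1/(5 + 2*F) (M(F) = 1/(F + (F + 5)) = 1/(F + (5 + F)) = 1/(5 + 2*F))
(M((-2 + 3)²)*u)/b(14, 156) = (528/(5 + 2*(-2 + 3)²))/92 = (528/(5 + 2*1²))*(1/92) = (528/(5 + 2*1))*(1/92) = (528/(5 + 2))*(1/92) = (528/7)*(1/92) = 132/161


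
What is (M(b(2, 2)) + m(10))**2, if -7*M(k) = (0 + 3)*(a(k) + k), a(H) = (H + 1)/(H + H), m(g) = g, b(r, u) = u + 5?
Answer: 109561/2401 ≈ 45.631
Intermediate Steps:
b(r, u) = 5 + u
a(H) = (1 + H)/(2*H) (a(H) = (1 + H)/((2*H)) = (1 + H)*(1/(2*H)) = (1 + H)/(2*H))
M(k) = -3*k/7 - 3*(1 + k)/(14*k) (M(k) = -(0 + 3)*((1 + k)/(2*k) + k)/7 = -3*(k + (1 + k)/(2*k))/7 = -(3*k + 3*(1 + k)/(2*k))/7 = -3*k/7 - 3*(1 + k)/(14*k))
(M(b(2, 2)) + m(10))**2 = (3*(-1 - (5 + 2) - 2*(5 + 2)**2)/(14*(5 + 2)) + 10)**2 = ((3/14)*(-1 - 1*7 - 2*7**2)/7 + 10)**2 = ((3/14)*(1/7)*(-1 - 7 - 2*49) + 10)**2 = ((3/14)*(1/7)*(-1 - 7 - 98) + 10)**2 = ((3/14)*(1/7)*(-106) + 10)**2 = (-159/49 + 10)**2 = (331/49)**2 = 109561/2401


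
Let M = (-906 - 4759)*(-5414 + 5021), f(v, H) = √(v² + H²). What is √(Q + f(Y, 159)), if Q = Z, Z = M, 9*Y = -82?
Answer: √(20037105 + √2054485)/3 ≈ 1492.1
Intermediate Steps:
Y = -82/9 (Y = (⅑)*(-82) = -82/9 ≈ -9.1111)
f(v, H) = √(H² + v²)
M = 2226345 (M = -5665*(-393) = 2226345)
Z = 2226345
Q = 2226345
√(Q + f(Y, 159)) = √(2226345 + √(159² + (-82/9)²)) = √(2226345 + √(25281 + 6724/81)) = √(2226345 + √(2054485/81)) = √(2226345 + √2054485/9)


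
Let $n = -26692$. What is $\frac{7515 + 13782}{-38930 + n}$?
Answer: $- \frac{7099}{21874} \approx -0.32454$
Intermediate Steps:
$\frac{7515 + 13782}{-38930 + n} = \frac{7515 + 13782}{-38930 - 26692} = \frac{21297}{-65622} = 21297 \left(- \frac{1}{65622}\right) = - \frac{7099}{21874}$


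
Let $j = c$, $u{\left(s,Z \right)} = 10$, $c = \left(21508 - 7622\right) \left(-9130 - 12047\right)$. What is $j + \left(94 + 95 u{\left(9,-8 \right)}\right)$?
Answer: $-294062778$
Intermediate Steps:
$c = -294063822$ ($c = 13886 \left(-21177\right) = -294063822$)
$j = -294063822$
$j + \left(94 + 95 u{\left(9,-8 \right)}\right) = -294063822 + \left(94 + 95 \cdot 10\right) = -294063822 + \left(94 + 950\right) = -294063822 + 1044 = -294062778$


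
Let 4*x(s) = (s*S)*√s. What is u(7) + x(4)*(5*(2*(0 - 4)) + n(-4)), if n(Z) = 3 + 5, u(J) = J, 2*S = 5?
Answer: -153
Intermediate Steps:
S = 5/2 (S = (½)*5 = 5/2 ≈ 2.5000)
x(s) = 5*s^(3/2)/8 (x(s) = ((s*(5/2))*√s)/4 = ((5*s/2)*√s)/4 = (5*s^(3/2)/2)/4 = 5*s^(3/2)/8)
n(Z) = 8
u(7) + x(4)*(5*(2*(0 - 4)) + n(-4)) = 7 + (5*4^(3/2)/8)*(5*(2*(0 - 4)) + 8) = 7 + ((5/8)*8)*(5*(2*(-4)) + 8) = 7 + 5*(5*(-8) + 8) = 7 + 5*(-40 + 8) = 7 + 5*(-32) = 7 - 160 = -153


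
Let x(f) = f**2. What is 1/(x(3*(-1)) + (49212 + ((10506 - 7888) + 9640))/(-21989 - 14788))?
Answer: 12259/89841 ≈ 0.13645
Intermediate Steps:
1/(x(3*(-1)) + (49212 + ((10506 - 7888) + 9640))/(-21989 - 14788)) = 1/((3*(-1))**2 + (49212 + ((10506 - 7888) + 9640))/(-21989 - 14788)) = 1/((-3)**2 + (49212 + (2618 + 9640))/(-36777)) = 1/(9 + (49212 + 12258)*(-1/36777)) = 1/(9 + 61470*(-1/36777)) = 1/(9 - 20490/12259) = 1/(89841/12259) = 12259/89841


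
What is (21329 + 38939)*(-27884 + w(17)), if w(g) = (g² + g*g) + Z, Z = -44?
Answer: -1648329800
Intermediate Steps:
w(g) = -44 + 2*g² (w(g) = (g² + g*g) - 44 = (g² + g²) - 44 = 2*g² - 44 = -44 + 2*g²)
(21329 + 38939)*(-27884 + w(17)) = (21329 + 38939)*(-27884 + (-44 + 2*17²)) = 60268*(-27884 + (-44 + 2*289)) = 60268*(-27884 + (-44 + 578)) = 60268*(-27884 + 534) = 60268*(-27350) = -1648329800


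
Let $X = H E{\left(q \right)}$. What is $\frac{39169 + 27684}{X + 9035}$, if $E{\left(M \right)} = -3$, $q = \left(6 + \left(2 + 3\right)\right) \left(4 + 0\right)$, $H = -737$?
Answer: $\frac{66853}{11246} \approx 5.9446$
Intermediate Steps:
$q = 44$ ($q = \left(6 + 5\right) 4 = 11 \cdot 4 = 44$)
$X = 2211$ ($X = \left(-737\right) \left(-3\right) = 2211$)
$\frac{39169 + 27684}{X + 9035} = \frac{39169 + 27684}{2211 + 9035} = \frac{66853}{11246}$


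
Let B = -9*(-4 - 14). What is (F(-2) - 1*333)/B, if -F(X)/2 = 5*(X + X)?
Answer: -293/162 ≈ -1.8086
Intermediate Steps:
F(X) = -20*X (F(X) = -10*(X + X) = -10*2*X = -20*X)
B = 162 (B = -9*(-18) = 162)
(F(-2) - 1*333)/B = (-20*(-2) - 1*333)/162 = (40 - 333)*(1/162) = -293*1/162 = -293/162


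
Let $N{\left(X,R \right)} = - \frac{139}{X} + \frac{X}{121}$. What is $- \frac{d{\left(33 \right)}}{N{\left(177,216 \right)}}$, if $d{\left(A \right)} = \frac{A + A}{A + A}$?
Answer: $- \frac{21417}{14510} \approx -1.476$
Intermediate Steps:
$d{\left(A \right)} = 1$ ($d{\left(A \right)} = \frac{2 A}{2 A} = 2 A \frac{1}{2 A} = 1$)
$N{\left(X,R \right)} = - \frac{139}{X} + \frac{X}{121}$ ($N{\left(X,R \right)} = - \frac{139}{X} + X \frac{1}{121} = - \frac{139}{X} + \frac{X}{121}$)
$- \frac{d{\left(33 \right)}}{N{\left(177,216 \right)}} = - \frac{1}{- \frac{139}{177} + \frac{1}{121} \cdot 177} = - \frac{1}{\left(-139\right) \frac{1}{177} + \frac{177}{121}} = - \frac{1}{- \frac{139}{177} + \frac{177}{121}} = - \frac{1}{\frac{14510}{21417}} = - \frac{1 \cdot 21417}{14510} = \left(-1\right) \frac{21417}{14510} = - \frac{21417}{14510}$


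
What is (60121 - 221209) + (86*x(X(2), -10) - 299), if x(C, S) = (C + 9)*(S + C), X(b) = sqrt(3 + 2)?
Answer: -168697 - 86*sqrt(5) ≈ -1.6889e+5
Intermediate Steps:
X(b) = sqrt(5)
x(C, S) = (9 + C)*(C + S)
(60121 - 221209) + (86*x(X(2), -10) - 299) = (60121 - 221209) + (86*((sqrt(5))**2 + 9*sqrt(5) + 9*(-10) + sqrt(5)*(-10)) - 299) = -161088 + (86*(5 + 9*sqrt(5) - 90 - 10*sqrt(5)) - 299) = -161088 + (86*(-85 - sqrt(5)) - 299) = -161088 + ((-7310 - 86*sqrt(5)) - 299) = -161088 + (-7609 - 86*sqrt(5)) = -168697 - 86*sqrt(5)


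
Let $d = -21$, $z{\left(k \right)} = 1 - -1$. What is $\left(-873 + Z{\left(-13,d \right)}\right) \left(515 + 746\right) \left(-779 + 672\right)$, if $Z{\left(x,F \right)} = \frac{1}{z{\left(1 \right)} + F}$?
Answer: $\frac{2238169076}{19} \approx 1.178 \cdot 10^{8}$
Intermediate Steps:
$z{\left(k \right)} = 2$ ($z{\left(k \right)} = 1 + 1 = 2$)
$Z{\left(x,F \right)} = \frac{1}{2 + F}$
$\left(-873 + Z{\left(-13,d \right)}\right) \left(515 + 746\right) \left(-779 + 672\right) = \left(-873 + \frac{1}{2 - 21}\right) \left(515 + 746\right) \left(-779 + 672\right) = \left(-873 + \frac{1}{-19}\right) 1261 \left(-107\right) = \left(-873 - \frac{1}{19}\right) \left(-134927\right) = \left(- \frac{16588}{19}\right) \left(-134927\right) = \frac{2238169076}{19}$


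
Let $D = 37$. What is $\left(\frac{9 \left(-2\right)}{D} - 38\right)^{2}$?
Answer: $\frac{2027776}{1369} \approx 1481.2$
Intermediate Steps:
$\left(\frac{9 \left(-2\right)}{D} - 38\right)^{2} = \left(\frac{9 \left(-2\right)}{37} - 38\right)^{2} = \left(\left(-18\right) \frac{1}{37} - 38\right)^{2} = \left(- \frac{18}{37} - 38\right)^{2} = \left(- \frac{1424}{37}\right)^{2} = \frac{2027776}{1369}$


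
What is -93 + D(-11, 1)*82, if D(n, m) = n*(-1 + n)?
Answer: 10731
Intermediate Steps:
-93 + D(-11, 1)*82 = -93 - 11*(-1 - 11)*82 = -93 - 11*(-12)*82 = -93 + 132*82 = -93 + 10824 = 10731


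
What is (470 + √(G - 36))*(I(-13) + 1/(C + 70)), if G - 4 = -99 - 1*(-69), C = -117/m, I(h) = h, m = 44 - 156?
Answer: -48564630/7957 - 103329*I*√62/7957 ≈ -6103.4 - 102.25*I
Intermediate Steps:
m = -112
C = 117/112 (C = -117/(-112) = -117*(-1/112) = 117/112 ≈ 1.0446)
G = -26 (G = 4 + (-99 - 1*(-69)) = 4 + (-99 + 69) = 4 - 30 = -26)
(470 + √(G - 36))*(I(-13) + 1/(C + 70)) = (470 + √(-26 - 36))*(-13 + 1/(117/112 + 70)) = (470 + √(-62))*(-13 + 1/(7957/112)) = (470 + I*√62)*(-13 + 112/7957) = (470 + I*√62)*(-103329/7957) = -48564630/7957 - 103329*I*√62/7957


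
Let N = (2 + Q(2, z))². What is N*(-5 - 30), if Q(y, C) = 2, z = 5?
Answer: -560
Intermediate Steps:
N = 16 (N = (2 + 2)² = 4² = 16)
N*(-5 - 30) = 16*(-5 - 30) = 16*(-35) = -560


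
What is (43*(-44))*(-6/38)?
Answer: 5676/19 ≈ 298.74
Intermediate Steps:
(43*(-44))*(-6/38) = -(-11352)/38 = -1892*(-3/19) = 5676/19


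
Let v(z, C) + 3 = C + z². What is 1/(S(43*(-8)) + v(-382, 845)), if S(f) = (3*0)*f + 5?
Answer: 1/146771 ≈ 6.8133e-6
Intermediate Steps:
v(z, C) = -3 + C + z² (v(z, C) = -3 + (C + z²) = -3 + C + z²)
S(f) = 5 (S(f) = 0*f + 5 = 0 + 5 = 5)
1/(S(43*(-8)) + v(-382, 845)) = 1/(5 + (-3 + 845 + (-382)²)) = 1/(5 + (-3 + 845 + 145924)) = 1/(5 + 146766) = 1/146771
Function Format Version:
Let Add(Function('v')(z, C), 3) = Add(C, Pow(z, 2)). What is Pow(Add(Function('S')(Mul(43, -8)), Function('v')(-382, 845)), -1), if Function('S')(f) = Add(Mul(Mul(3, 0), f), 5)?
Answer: Rational(1, 146771) ≈ 6.8133e-6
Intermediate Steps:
Function('v')(z, C) = Add(-3, C, Pow(z, 2)) (Function('v')(z, C) = Add(-3, Add(C, Pow(z, 2))) = Add(-3, C, Pow(z, 2)))
Function('S')(f) = 5 (Function('S')(f) = Add(Mul(0, f), 5) = Add(0, 5) = 5)
Pow(Add(Function('S')(Mul(43, -8)), Function('v')(-382, 845)), -1) = Pow(Add(5, Add(-3, 845, Pow(-382, 2))), -1) = Pow(Add(5, Add(-3, 845, 145924)), -1) = Pow(Add(5, 146766), -1) = Pow(146771, -1) = Rational(1, 146771)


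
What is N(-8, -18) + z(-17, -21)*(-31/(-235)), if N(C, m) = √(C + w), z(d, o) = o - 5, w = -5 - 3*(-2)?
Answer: -806/235 + I*√7 ≈ -3.4298 + 2.6458*I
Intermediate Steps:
w = 1 (w = -5 + 6 = 1)
z(d, o) = -5 + o
N(C, m) = √(1 + C) (N(C, m) = √(C + 1) = √(1 + C))
N(-8, -18) + z(-17, -21)*(-31/(-235)) = √(1 - 8) + (-5 - 21)*(-31/(-235)) = √(-7) - (-806)*(-1)/235 = I*√7 - 26*31/235 = I*√7 - 806/235 = -806/235 + I*√7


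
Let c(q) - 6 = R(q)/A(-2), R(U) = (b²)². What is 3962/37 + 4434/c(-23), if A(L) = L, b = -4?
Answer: 159653/2257 ≈ 70.737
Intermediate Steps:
R(U) = 256 (R(U) = ((-4)²)² = 16² = 256)
c(q) = -122 (c(q) = 6 + 256/(-2) = 6 + 256*(-½) = 6 - 128 = -122)
3962/37 + 4434/c(-23) = 3962/37 + 4434/(-122) = 3962*(1/37) + 4434*(-1/122) = 3962/37 - 2217/61 = 159653/2257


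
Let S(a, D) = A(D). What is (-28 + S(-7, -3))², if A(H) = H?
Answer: 961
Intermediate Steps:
S(a, D) = D
(-28 + S(-7, -3))² = (-28 - 3)² = (-31)² = 961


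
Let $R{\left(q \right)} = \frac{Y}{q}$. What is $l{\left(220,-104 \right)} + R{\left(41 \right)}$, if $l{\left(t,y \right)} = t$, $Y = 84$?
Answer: $\frac{9104}{41} \approx 222.05$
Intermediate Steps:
$R{\left(q \right)} = \frac{84}{q}$
$l{\left(220,-104 \right)} + R{\left(41 \right)} = 220 + \frac{84}{41} = \frac{9104}{41}$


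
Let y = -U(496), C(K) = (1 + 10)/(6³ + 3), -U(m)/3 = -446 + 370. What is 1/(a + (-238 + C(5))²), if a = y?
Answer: 47961/2704621213 ≈ 1.7733e-5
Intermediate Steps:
U(m) = 228 (U(m) = -3*(-446 + 370) = -3*(-76) = 228)
C(K) = 11/219 (C(K) = 11/(216 + 3) = 11/219)
y = -228 (y = -1*228 = -228)
a = -228
1/(a + (-238 + C(5))²) = 1/(-228 + (-238 + 11/219)²) = 1/(-228 + (-52111/219)²) = 1/(-228 + 2715556321/47961) = 1/(2704621213/47961) = 47961/2704621213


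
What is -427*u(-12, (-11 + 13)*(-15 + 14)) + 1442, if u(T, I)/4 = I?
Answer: 4858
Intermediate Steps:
u(T, I) = 4*I
-427*u(-12, (-11 + 13)*(-15 + 14)) + 1442 = -1708*(-11 + 13)*(-15 + 14) + 1442 = -1708*2*(-1) + 1442 = -1708*(-2) + 1442 = -427*(-8) + 1442 = 3416 + 1442 = 4858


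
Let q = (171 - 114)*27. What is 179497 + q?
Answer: 181036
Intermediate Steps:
q = 1539 (q = 57*27 = 1539)
179497 + q = 179497 + 1539 = 181036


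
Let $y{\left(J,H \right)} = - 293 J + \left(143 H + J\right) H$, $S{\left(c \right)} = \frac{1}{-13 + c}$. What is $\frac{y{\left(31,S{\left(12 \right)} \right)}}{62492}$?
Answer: $- \frac{8971}{62492} \approx -0.14355$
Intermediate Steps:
$y{\left(J,H \right)} = - 293 J + H \left(J + 143 H\right)$ ($y{\left(J,H \right)} = - 293 J + \left(J + 143 H\right) H = - 293 J + H \left(J + 143 H\right)$)
$\frac{y{\left(31,S{\left(12 \right)} \right)}}{62492} = \frac{\left(-293\right) 31 + 143 \left(\frac{1}{-13 + 12}\right)^{2} + \frac{1}{-13 + 12} \cdot 31}{62492} = \left(-9083 + 143 \left(\frac{1}{-1}\right)^{2} + \frac{1}{-1} \cdot 31\right) \frac{1}{62492} = \left(-9083 + 143 \left(-1\right)^{2} - 31\right) \frac{1}{62492} = \left(-9083 + 143 \cdot 1 - 31\right) \frac{1}{62492} = \left(-9083 + 143 - 31\right) \frac{1}{62492} = \left(-8971\right) \frac{1}{62492} = - \frac{8971}{62492}$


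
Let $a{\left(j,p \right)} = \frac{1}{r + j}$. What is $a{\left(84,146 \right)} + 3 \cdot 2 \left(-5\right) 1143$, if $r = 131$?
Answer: $- \frac{7372349}{215} \approx -34290.0$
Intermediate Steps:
$a{\left(j,p \right)} = \frac{1}{131 + j}$
$a{\left(84,146 \right)} + 3 \cdot 2 \left(-5\right) 1143 = \frac{1}{131 + 84} + 3 \cdot 2 \left(-5\right) 1143 = \frac{1}{215} + 6 \left(-5\right) 1143 = \frac{1}{215} - 34290 = - \frac{7372349}{215}$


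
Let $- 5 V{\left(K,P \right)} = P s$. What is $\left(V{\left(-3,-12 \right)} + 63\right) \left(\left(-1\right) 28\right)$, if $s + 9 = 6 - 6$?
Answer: $- \frac{5796}{5} \approx -1159.2$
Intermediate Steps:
$s = -9$ ($s = -9 + \left(6 - 6\right) = -9 + 0 = -9$)
$V{\left(K,P \right)} = \frac{9 P}{5}$ ($V{\left(K,P \right)} = - \frac{P \left(-9\right)}{5} = - \frac{\left(-9\right) P}{5} = \frac{9 P}{5}$)
$\left(V{\left(-3,-12 \right)} + 63\right) \left(\left(-1\right) 28\right) = \left(\frac{9}{5} \left(-12\right) + 63\right) \left(\left(-1\right) 28\right) = \left(- \frac{108}{5} + 63\right) \left(-28\right) = \frac{207}{5} \left(-28\right) = - \frac{5796}{5}$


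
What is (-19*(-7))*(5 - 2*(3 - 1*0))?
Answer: -133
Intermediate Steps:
(-19*(-7))*(5 - 2*(3 - 1*0)) = 133*(5 - 2*(3 + 0)) = 133*(5 - 2*3) = 133*(5 - 6) = 133*(-1) = -133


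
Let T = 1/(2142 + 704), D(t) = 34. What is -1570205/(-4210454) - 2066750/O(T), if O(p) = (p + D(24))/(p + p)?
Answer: -3450394144435/81484916262 ≈ -42.344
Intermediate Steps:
T = 1/2846 ≈ 0.00035137
O(p) = (34 + p)/(2*p) (O(p) = (p + 34)/(p + p) = (34 + p)/((2*p)) = (34 + p)*(1/(2*p)) = (34 + p)/(2*p))
-1570205/(-4210454) - 2066750/O(T) = -1570205/(-4210454) - 2066750*1/(1423*(34 + 1/2846)) = -1570205*(-1/4210454) - 2066750/((1/2)*2846*(96765/2846)) = 1570205/4210454 - 2066750/96765/2 = 1570205/4210454 - 2066750*2/96765 = 1570205/4210454 - 826700/19353 = -3450394144435/81484916262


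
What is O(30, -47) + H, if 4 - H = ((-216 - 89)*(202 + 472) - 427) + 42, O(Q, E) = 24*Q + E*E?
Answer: 208888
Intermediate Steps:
O(Q, E) = E**2 + 24*Q (O(Q, E) = 24*Q + E**2 = E**2 + 24*Q)
H = 205959 (H = 4 - (((-216 - 89)*(202 + 472) - 427) + 42) = 4 - ((-305*674 - 427) + 42) = 4 - ((-205570 - 427) + 42) = 4 - (-205997 + 42) = 4 - 1*(-205955) = 4 + 205955 = 205959)
O(30, -47) + H = ((-47)**2 + 24*30) + 205959 = (2209 + 720) + 205959 = 2929 + 205959 = 208888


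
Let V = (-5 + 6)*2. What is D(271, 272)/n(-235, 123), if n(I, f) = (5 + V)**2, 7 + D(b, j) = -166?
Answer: -173/49 ≈ -3.5306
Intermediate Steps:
D(b, j) = -173 (D(b, j) = -7 - 166 = -173)
V = 2 (V = 1*2 = 2)
n(I, f) = 49 (n(I, f) = (5 + 2)**2 = 7**2 = 49)
D(271, 272)/n(-235, 123) = -173/49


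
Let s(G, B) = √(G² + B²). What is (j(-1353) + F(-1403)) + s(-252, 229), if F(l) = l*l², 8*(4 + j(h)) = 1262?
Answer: -11046710693/4 + √115945 ≈ -2.7617e+9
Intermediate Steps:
j(h) = 615/4 (j(h) = -4 + (⅛)*1262 = -4 + 631/4 = 615/4)
F(l) = l³
s(G, B) = √(B² + G²)
(j(-1353) + F(-1403)) + s(-252, 229) = (615/4 + (-1403)³) + √(229² + (-252)²) = (615/4 - 2761677827) + √(52441 + 63504) = -11046710693/4 + √115945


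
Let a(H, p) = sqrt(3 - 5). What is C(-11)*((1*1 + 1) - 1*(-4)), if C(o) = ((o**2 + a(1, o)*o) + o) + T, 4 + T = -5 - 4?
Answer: 582 - 66*I*sqrt(2) ≈ 582.0 - 93.338*I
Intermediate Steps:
a(H, p) = I*sqrt(2) (a(H, p) = sqrt(-2) = I*sqrt(2))
T = -13 (T = -4 + (-5 - 4) = -4 - 9 = -13)
C(o) = -13 + o + o**2 + I*o*sqrt(2) (C(o) = ((o**2 + (I*sqrt(2))*o) + o) - 13 = ((o**2 + I*o*sqrt(2)) + o) - 13 = (o + o**2 + I*o*sqrt(2)) - 13 = -13 + o + o**2 + I*o*sqrt(2))
C(-11)*((1*1 + 1) - 1*(-4)) = (-13 - 11 + (-11)**2 + I*(-11)*sqrt(2))*((1*1 + 1) - 1*(-4)) = (-13 - 11 + 121 - 11*I*sqrt(2))*((1 + 1) + 4) = (97 - 11*I*sqrt(2))*(2 + 4) = (97 - 11*I*sqrt(2))*6 = 582 - 66*I*sqrt(2)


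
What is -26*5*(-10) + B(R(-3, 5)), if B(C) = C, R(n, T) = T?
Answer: 1305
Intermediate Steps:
-26*5*(-10) + B(R(-3, 5)) = -26*5*(-10) + 5 = -130*(-10) + 5 = 1300 + 5 = 1305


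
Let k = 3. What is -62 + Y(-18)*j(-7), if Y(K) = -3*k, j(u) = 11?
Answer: -161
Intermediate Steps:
Y(K) = -9 (Y(K) = -3*3 = -9)
-62 + Y(-18)*j(-7) = -62 - 9*11 = -62 - 99 = -161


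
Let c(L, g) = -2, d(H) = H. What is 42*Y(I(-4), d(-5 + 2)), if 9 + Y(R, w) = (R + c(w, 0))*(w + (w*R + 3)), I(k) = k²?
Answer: -28602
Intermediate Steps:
Y(R, w) = -9 + (-2 + R)*(3 + w + R*w) (Y(R, w) = -9 + (R - 2)*(w + (w*R + 3)) = -9 + (-2 + R)*(w + (R*w + 3)) = -9 + (-2 + R)*(w + (3 + R*w)) = -9 + (-2 + R)*(3 + w + R*w))
42*Y(I(-4), d(-5 + 2)) = 42*(-15 - 2*(-5 + 2) + 3*(-4)² + (-5 + 2)*((-4)²)² - 1*(-4)²*(-5 + 2)) = 42*(-15 - 2*(-3) + 3*16 - 3*16² - 1*16*(-3)) = 42*(-15 + 6 + 48 - 3*256 + 48) = 42*(-15 + 6 + 48 - 768 + 48) = 42*(-681) = -28602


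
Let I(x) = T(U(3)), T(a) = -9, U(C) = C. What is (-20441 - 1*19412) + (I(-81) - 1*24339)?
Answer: -64201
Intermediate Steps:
I(x) = -9
(-20441 - 1*19412) + (I(-81) - 1*24339) = (-20441 - 1*19412) + (-9 - 1*24339) = (-20441 - 19412) + (-9 - 24339) = -39853 - 24348 = -64201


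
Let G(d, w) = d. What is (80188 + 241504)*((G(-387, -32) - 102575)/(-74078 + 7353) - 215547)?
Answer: -4626661398037196/66725 ≈ -6.9339e+10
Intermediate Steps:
(80188 + 241504)*((G(-387, -32) - 102575)/(-74078 + 7353) - 215547) = (80188 + 241504)*((-387 - 102575)/(-74078 + 7353) - 215547) = 321692*(-102962/(-66725) - 215547) = 321692*(-102962*(-1/66725) - 215547) = 321692*(102962/66725 - 215547) = 321692*(-14382270613/66725) = -4626661398037196/66725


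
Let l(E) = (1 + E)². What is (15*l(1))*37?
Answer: 2220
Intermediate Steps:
(15*l(1))*37 = (15*(1 + 1)²)*37 = (15*2²)*37 = (15*4)*37 = 60*37 = 2220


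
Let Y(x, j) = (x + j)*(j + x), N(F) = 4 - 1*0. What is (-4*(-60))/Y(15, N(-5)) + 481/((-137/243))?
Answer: -42161883/49457 ≈ -852.50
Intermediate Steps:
N(F) = 4 (N(F) = 4 + 0 = 4)
Y(x, j) = (j + x)**2 (Y(x, j) = (j + x)*(j + x) = (j + x)**2)
(-4*(-60))/Y(15, N(-5)) + 481/((-137/243)) = (-4*(-60))/((4 + 15)**2) + 481/((-137/243)) = 240/(19**2) + 481/((-137*1/243)) = 240/361 + 481/(-137/243) = 240*(1/361) + 481*(-243/137) = 240/361 - 116883/137 = -42161883/49457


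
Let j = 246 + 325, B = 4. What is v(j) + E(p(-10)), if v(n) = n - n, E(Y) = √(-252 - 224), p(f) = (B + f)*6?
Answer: 2*I*√119 ≈ 21.817*I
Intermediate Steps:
p(f) = 24 + 6*f (p(f) = (4 + f)*6 = 24 + 6*f)
E(Y) = 2*I*√119 (E(Y) = √(-476) = 2*I*√119)
j = 571
v(n) = 0
v(j) + E(p(-10)) = 0 + 2*I*√119 = 2*I*√119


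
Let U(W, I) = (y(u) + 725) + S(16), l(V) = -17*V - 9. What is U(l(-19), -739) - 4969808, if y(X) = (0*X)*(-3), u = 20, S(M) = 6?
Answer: -4969077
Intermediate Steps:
y(X) = 0 (y(X) = 0*(-3) = 0)
l(V) = -9 - 17*V
U(W, I) = 731 (U(W, I) = (0 + 725) + 6 = 725 + 6 = 731)
U(l(-19), -739) - 4969808 = 731 - 4969808 = -4969077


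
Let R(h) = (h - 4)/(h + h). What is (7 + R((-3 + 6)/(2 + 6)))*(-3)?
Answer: -13/2 ≈ -6.5000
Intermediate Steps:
R(h) = (-4 + h)/(2*h) (R(h) = (-4 + h)/((2*h)) = (-4 + h)*(1/(2*h)) = (-4 + h)/(2*h))
(7 + R((-3 + 6)/(2 + 6)))*(-3) = (7 + (-4 + (-3 + 6)/(2 + 6))/(2*(((-3 + 6)/(2 + 6)))))*(-3) = (7 + (-4 + 3/8)/(2*((3/8))))*(-3) = (7 + (-4 + 3*(1/8))/(2*((3*(1/8)))))*(-3) = (7 + (-4 + 3/8)/(2*(3/8)))*(-3) = (7 + (1/2)*(8/3)*(-29/8))*(-3) = (7 - 29/6)*(-3) = (13/6)*(-3) = -13/2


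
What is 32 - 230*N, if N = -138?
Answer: 31772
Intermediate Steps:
32 - 230*N = 32 - 230*(-138) = 32 + 31740 = 31772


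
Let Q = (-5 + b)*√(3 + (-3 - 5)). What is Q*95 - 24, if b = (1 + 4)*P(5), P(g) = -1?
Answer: -24 - 950*I*√5 ≈ -24.0 - 2124.3*I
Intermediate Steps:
b = -5 (b = (1 + 4)*(-1) = 5*(-1) = -5)
Q = -10*I*√5 (Q = (-5 - 5)*√(3 + (-3 - 5)) = -10*√(3 - 8) = -10*I*√5 ≈ -22.361*I)
Q*95 - 24 = -10*I*√5*95 - 24 = -950*I*√5 - 24 = -24 - 950*I*√5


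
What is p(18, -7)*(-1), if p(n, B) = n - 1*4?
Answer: -14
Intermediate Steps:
p(n, B) = -4 + n (p(n, B) = n - 4 = -4 + n)
p(18, -7)*(-1) = (-4 + 18)*(-1) = 14*(-1) = -14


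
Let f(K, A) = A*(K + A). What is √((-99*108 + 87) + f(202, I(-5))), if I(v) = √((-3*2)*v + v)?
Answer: I*√9570 ≈ 97.826*I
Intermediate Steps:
I(v) = √5*√(-v) (I(v) = √(-6*v + v) = √(-5*v) = √5*√(-v))
f(K, A) = A*(A + K)
√((-99*108 + 87) + f(202, I(-5))) = √((-99*108 + 87) + (√5*√(-1*(-5)))*(√5*√(-1*(-5)) + 202)) = √((-10692 + 87) + (√5*√5)*(√5*√5 + 202)) = √(-10605 + 5*(5 + 202)) = √(-10605 + 5*207) = √(-10605 + 1035) = √(-9570) = I*√9570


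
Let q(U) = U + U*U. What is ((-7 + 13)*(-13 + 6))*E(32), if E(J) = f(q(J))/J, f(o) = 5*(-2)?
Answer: 105/8 ≈ 13.125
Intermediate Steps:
q(U) = U + U**2
f(o) = -10
E(J) = -10/J
((-7 + 13)*(-13 + 6))*E(32) = ((-7 + 13)*(-13 + 6))*(-10/32) = (6*(-7))*(-10*1/32) = -42*(-5/16) = 105/8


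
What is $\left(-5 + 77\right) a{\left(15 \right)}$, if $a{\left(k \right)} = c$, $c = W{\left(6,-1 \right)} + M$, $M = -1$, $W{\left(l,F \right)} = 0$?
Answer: $-72$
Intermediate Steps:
$c = -1$ ($c = 0 - 1 = -1$)
$a{\left(k \right)} = -1$
$\left(-5 + 77\right) a{\left(15 \right)} = \left(-5 + 77\right) \left(-1\right) = 72 \left(-1\right) = -72$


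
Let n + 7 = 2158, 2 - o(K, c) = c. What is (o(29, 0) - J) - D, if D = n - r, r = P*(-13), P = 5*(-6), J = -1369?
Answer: -390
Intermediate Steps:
o(K, c) = 2 - c
n = 2151 (n = -7 + 2158 = 2151)
P = -30
r = 390 (r = -30*(-13) = 390)
D = 1761 (D = 2151 - 1*390 = 2151 - 390 = 1761)
(o(29, 0) - J) - D = ((2 - 1*0) - 1*(-1369)) - 1*1761 = ((2 + 0) + 1369) - 1761 = (2 + 1369) - 1761 = 1371 - 1761 = -390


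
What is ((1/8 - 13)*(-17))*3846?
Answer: 3367173/4 ≈ 8.4179e+5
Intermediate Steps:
((1/8 - 13)*(-17))*3846 = ((⅛ - 13)*(-17))*3846 = -103/8*(-17)*3846 = (1751/8)*3846 = 3367173/4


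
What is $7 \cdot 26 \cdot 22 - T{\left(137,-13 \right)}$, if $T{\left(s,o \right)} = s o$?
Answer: $5785$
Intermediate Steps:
$T{\left(s,o \right)} = o s$
$7 \cdot 26 \cdot 22 - T{\left(137,-13 \right)} = 7 \cdot 26 \cdot 22 - \left(-13\right) 137 = 182 \cdot 22 - -1781 = 4004 + 1781 = 5785$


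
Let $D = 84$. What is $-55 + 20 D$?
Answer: $1625$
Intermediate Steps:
$-55 + 20 D = -55 + 20 \cdot 84 = -55 + 1680 = 1625$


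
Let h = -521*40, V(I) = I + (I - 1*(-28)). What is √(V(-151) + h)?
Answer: 3*I*√2346 ≈ 145.31*I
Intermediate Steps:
V(I) = 28 + 2*I (V(I) = I + (I + 28) = I + (28 + I) = 28 + 2*I)
h = -20840
√(V(-151) + h) = √((28 + 2*(-151)) - 20840) = √((28 - 302) - 20840) = √(-274 - 20840) = √(-21114) = 3*I*√2346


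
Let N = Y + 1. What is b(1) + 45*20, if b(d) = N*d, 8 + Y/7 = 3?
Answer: 866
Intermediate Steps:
Y = -35 (Y = -56 + 7*3 = -56 + 21 = -35)
N = -34 (N = -35 + 1 = -34)
b(d) = -34*d
b(1) + 45*20 = -34*1 + 45*20 = -34 + 900 = 866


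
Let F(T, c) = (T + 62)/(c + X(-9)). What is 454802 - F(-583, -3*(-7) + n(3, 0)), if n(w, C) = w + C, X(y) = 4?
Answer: 12734977/28 ≈ 4.5482e+5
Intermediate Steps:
n(w, C) = C + w
F(T, c) = (62 + T)/(4 + c) (F(T, c) = (T + 62)/(c + 4) = (62 + T)/(4 + c))
454802 - F(-583, -3*(-7) + n(3, 0)) = 454802 - (62 - 583)/(4 + (-3*(-7) + (0 + 3))) = 454802 - (-521)/(4 + (21 + 3)) = 454802 - (-521)/(4 + 24) = 454802 - (-521)/28 = 454802 - 1*(-521/28) = 454802 + 521/28 = 12734977/28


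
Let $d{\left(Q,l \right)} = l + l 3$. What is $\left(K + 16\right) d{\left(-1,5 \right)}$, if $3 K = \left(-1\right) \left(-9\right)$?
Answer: $380$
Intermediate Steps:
$K = 3$ ($K = \frac{\left(-1\right) \left(-9\right)}{3} = \frac{1}{3} \cdot 9 = 3$)
$d{\left(Q,l \right)} = 4 l$ ($d{\left(Q,l \right)} = l + 3 l = 4 l$)
$\left(K + 16\right) d{\left(-1,5 \right)} = \left(3 + 16\right) 4 \cdot 5 = 19 \cdot 20 = 380$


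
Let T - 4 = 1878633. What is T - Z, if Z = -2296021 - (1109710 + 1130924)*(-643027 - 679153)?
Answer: -2962517287462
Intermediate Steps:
T = 1878637 (T = 4 + 1878633 = 1878637)
Z = 2962519166099 (Z = -2296021 - 2240634*(-1322180) = -2296021 - 1*(-2962521462120) = -2296021 + 2962521462120 = 2962519166099)
T - Z = 1878637 - 1*2962519166099 = 1878637 - 2962519166099 = -2962517287462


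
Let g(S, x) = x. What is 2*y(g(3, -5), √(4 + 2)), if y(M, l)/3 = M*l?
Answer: -30*√6 ≈ -73.485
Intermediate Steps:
y(M, l) = 3*M*l (y(M, l) = 3*(M*l) = 3*M*l)
2*y(g(3, -5), √(4 + 2)) = 2*(3*(-5)*√(4 + 2)) = 2*(3*(-5)*√6) = 2*(-15*√6) = -30*√6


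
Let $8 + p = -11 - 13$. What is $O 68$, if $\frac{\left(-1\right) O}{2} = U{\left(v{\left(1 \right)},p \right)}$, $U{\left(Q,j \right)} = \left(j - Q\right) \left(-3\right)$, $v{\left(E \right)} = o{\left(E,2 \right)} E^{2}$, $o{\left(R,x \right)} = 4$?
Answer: $-14688$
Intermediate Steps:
$v{\left(E \right)} = 4 E^{2}$
$p = -32$ ($p = -8 - 24 = -32$)
$U{\left(Q,j \right)} = - 3 j + 3 Q$
$O = -216$ ($O = - 2 \left(\left(-3\right) \left(-32\right) + 3 \cdot 4 \cdot 1^{2}\right) = - 2 \left(96 + 3 \cdot 4 \cdot 1\right) = - 2 \left(96 + 3 \cdot 4\right) = - 2 \left(96 + 12\right) = \left(-2\right) 108 = -216$)
$O 68 = \left(-216\right) 68 = -14688$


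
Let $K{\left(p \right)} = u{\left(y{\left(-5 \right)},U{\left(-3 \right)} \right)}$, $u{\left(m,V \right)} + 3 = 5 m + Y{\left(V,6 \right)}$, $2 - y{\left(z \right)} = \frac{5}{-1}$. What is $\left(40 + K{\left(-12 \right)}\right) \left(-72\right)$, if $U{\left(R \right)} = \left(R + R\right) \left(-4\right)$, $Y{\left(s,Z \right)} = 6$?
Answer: $-5616$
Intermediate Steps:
$y{\left(z \right)} = 7$ ($y{\left(z \right)} = 2 - \frac{5}{-1} = 2 - 5 \left(-1\right) = 2 - -5 = 2 + 5 = 7$)
$U{\left(R \right)} = - 8 R$ ($U{\left(R \right)} = 2 R \left(-4\right) = - 8 R$)
$u{\left(m,V \right)} = 3 + 5 m$ ($u{\left(m,V \right)} = -3 + \left(5 m + 6\right) = -3 + \left(6 + 5 m\right) = 3 + 5 m$)
$K{\left(p \right)} = 38$ ($K{\left(p \right)} = 3 + 5 \cdot 7 = 3 + 35 = 38$)
$\left(40 + K{\left(-12 \right)}\right) \left(-72\right) = \left(40 + 38\right) \left(-72\right) = 78 \left(-72\right) = -5616$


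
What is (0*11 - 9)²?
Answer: 81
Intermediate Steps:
(0*11 - 9)² = (0 - 9)² = (-9)² = 81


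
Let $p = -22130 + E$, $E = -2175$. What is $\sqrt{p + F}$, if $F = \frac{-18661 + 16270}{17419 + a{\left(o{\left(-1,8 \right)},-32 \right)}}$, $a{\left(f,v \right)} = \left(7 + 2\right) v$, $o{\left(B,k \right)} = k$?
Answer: $\frac{i \sqrt{7132857528326}}{17131} \approx 155.9 i$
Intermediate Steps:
$a{\left(f,v \right)} = 9 v$
$F = - \frac{2391}{17131}$ ($F = \frac{-18661 + 16270}{17419 + 9 \left(-32\right)} = - \frac{2391}{17419 - 288} = - \frac{2391}{17131} \approx -0.13957$)
$p = -24305$ ($p = -22130 - 2175 = -24305$)
$\sqrt{p + F} = \sqrt{-24305 - \frac{2391}{17131}} = \sqrt{- \frac{416371346}{17131}} = \frac{i \sqrt{7132857528326}}{17131}$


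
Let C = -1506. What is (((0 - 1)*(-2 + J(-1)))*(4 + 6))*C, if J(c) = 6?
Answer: 60240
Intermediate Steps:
(((0 - 1)*(-2 + J(-1)))*(4 + 6))*C = (((0 - 1)*(-2 + 6))*(4 + 6))*(-1506) = (-1*4*10)*(-1506) = -4*10*(-1506) = -40*(-1506) = 60240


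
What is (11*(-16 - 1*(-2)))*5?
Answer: -770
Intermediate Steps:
(11*(-16 - 1*(-2)))*5 = (11*(-16 + 2))*5 = (11*(-14))*5 = -154*5 = -770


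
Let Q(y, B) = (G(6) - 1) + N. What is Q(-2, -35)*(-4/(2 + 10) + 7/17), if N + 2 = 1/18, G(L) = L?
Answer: 110/459 ≈ 0.23965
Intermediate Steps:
N = -35/18 (N = -2 + 1/18 = -35/18 ≈ -1.9444)
Q(y, B) = 55/18 (Q(y, B) = (6 - 1) - 35/18 = 5 - 35/18 = 55/18)
Q(-2, -35)*(-4/(2 + 10) + 7/17) = 55*(-4/(2 + 10) + 7/17)/18 = 55*(-4/12 + 7*(1/17))/18 = 55*(-4*1/12 + 7/17)/18 = 55*(-1/3 + 7/17)/18 = (55/18)*(4/51) = 110/459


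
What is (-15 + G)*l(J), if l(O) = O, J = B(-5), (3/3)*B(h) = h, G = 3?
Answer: 60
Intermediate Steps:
B(h) = h
J = -5
(-15 + G)*l(J) = (-15 + 3)*(-5) = -12*(-5) = 60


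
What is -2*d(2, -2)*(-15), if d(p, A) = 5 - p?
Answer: 90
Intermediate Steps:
-2*d(2, -2)*(-15) = -2*(5 - 1*2)*(-15) = -2*(5 - 2)*(-15) = -2*3*(-15) = -6*(-15) = 90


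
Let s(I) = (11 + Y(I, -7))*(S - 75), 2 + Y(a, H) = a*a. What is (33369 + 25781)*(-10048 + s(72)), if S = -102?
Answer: -54962712350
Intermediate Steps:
Y(a, H) = -2 + a² (Y(a, H) = -2 + a*a = -2 + a²)
s(I) = -1593 - 177*I² (s(I) = (11 + (-2 + I²))*(-102 - 75) = (9 + I²)*(-177) = -1593 - 177*I²)
(33369 + 25781)*(-10048 + s(72)) = (33369 + 25781)*(-10048 + (-1593 - 177*72²)) = 59150*(-10048 + (-1593 - 177*5184)) = 59150*(-10048 + (-1593 - 917568)) = 59150*(-10048 - 919161) = 59150*(-929209) = -54962712350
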